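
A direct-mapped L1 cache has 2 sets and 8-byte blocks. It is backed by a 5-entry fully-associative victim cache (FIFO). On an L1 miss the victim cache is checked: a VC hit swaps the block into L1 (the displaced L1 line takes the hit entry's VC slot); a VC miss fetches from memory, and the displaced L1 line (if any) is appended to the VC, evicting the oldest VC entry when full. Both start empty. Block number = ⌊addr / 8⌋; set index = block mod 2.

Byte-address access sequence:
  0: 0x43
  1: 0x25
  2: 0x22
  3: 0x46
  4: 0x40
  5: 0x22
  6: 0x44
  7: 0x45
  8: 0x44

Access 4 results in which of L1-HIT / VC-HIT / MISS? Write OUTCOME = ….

OUTCOME = L1-HIT

#0 0x43→b8/s0 MISS; vc=[]
#1 0x25→b4/s0 MISS; vc=[8]
#2 0x22→b4/s0 L1-HIT; vc=[8]
#3 0x46→b8/s0 VC-HIT; vc=[4]
#4 0x40→b8/s0 L1-HIT; vc=[4]
#5 0x22→b4/s0 VC-HIT; vc=[8]
#6 0x44→b8/s0 VC-HIT; vc=[4]
#7 0x45→b8/s0 L1-HIT; vc=[4]
#8 0x44→b8/s0 L1-HIT; vc=[4]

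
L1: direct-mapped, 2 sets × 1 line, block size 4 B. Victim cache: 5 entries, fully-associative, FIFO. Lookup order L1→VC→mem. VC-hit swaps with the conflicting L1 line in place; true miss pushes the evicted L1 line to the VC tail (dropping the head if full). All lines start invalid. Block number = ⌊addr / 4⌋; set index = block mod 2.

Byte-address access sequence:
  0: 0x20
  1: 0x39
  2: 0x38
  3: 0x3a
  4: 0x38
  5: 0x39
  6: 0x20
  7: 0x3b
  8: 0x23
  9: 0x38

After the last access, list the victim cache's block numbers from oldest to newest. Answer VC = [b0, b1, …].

VC = [8]

  [0] addr=0x20 blk=8 s=0: MISS | VC []
  [1] addr=0x39 blk=14 s=0: MISS | VC [8]
  [2] addr=0x38 blk=14 s=0: L1-HIT | VC [8]
  [3] addr=0x3a blk=14 s=0: L1-HIT | VC [8]
  [4] addr=0x38 blk=14 s=0: L1-HIT | VC [8]
  [5] addr=0x39 blk=14 s=0: L1-HIT | VC [8]
  [6] addr=0x20 blk=8 s=0: VC-HIT | VC [14]
  [7] addr=0x3b blk=14 s=0: VC-HIT | VC [8]
  [8] addr=0x23 blk=8 s=0: VC-HIT | VC [14]
  [9] addr=0x38 blk=14 s=0: VC-HIT | VC [8]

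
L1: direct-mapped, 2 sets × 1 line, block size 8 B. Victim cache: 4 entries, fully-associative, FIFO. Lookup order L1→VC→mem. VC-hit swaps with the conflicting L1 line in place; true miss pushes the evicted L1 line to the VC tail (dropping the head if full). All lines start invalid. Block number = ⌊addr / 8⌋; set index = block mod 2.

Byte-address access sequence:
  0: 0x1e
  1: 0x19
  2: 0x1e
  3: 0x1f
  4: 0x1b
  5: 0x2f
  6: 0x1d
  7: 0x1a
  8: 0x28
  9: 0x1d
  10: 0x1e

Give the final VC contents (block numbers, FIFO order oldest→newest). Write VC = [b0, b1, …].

#0 0x1e→b3/s1 MISS; vc=[]
#1 0x19→b3/s1 L1-HIT; vc=[]
#2 0x1e→b3/s1 L1-HIT; vc=[]
#3 0x1f→b3/s1 L1-HIT; vc=[]
#4 0x1b→b3/s1 L1-HIT; vc=[]
#5 0x2f→b5/s1 MISS; vc=[3]
#6 0x1d→b3/s1 VC-HIT; vc=[5]
#7 0x1a→b3/s1 L1-HIT; vc=[5]
#8 0x28→b5/s1 VC-HIT; vc=[3]
#9 0x1d→b3/s1 VC-HIT; vc=[5]
#10 0x1e→b3/s1 L1-HIT; vc=[5]

VC = [5]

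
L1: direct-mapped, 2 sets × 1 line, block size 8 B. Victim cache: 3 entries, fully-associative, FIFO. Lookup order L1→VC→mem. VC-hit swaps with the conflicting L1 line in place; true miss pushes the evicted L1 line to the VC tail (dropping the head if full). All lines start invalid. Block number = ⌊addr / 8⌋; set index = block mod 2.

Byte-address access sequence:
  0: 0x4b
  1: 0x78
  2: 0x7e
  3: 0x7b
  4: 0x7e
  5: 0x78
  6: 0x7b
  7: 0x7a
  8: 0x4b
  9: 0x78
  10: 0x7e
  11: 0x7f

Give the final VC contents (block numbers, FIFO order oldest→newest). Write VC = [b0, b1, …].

  [0] addr=0x4b blk=9 s=1: MISS | VC []
  [1] addr=0x78 blk=15 s=1: MISS | VC [9]
  [2] addr=0x7e blk=15 s=1: L1-HIT | VC [9]
  [3] addr=0x7b blk=15 s=1: L1-HIT | VC [9]
  [4] addr=0x7e blk=15 s=1: L1-HIT | VC [9]
  [5] addr=0x78 blk=15 s=1: L1-HIT | VC [9]
  [6] addr=0x7b blk=15 s=1: L1-HIT | VC [9]
  [7] addr=0x7a blk=15 s=1: L1-HIT | VC [9]
  [8] addr=0x4b blk=9 s=1: VC-HIT | VC [15]
  [9] addr=0x78 blk=15 s=1: VC-HIT | VC [9]
  [10] addr=0x7e blk=15 s=1: L1-HIT | VC [9]
  [11] addr=0x7f blk=15 s=1: L1-HIT | VC [9]

VC = [9]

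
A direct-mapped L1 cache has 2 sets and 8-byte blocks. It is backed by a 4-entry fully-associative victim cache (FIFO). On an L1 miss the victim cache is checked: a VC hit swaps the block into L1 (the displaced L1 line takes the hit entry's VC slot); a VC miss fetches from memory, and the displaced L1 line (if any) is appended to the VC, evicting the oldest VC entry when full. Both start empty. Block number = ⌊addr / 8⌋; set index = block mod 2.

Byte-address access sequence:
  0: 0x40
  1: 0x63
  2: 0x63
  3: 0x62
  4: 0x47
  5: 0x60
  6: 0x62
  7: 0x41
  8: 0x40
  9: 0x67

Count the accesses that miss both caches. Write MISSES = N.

MISSES = 2

  [0] addr=0x40 blk=8 s=0: MISS | VC []
  [1] addr=0x63 blk=12 s=0: MISS | VC [8]
  [2] addr=0x63 blk=12 s=0: L1-HIT | VC [8]
  [3] addr=0x62 blk=12 s=0: L1-HIT | VC [8]
  [4] addr=0x47 blk=8 s=0: VC-HIT | VC [12]
  [5] addr=0x60 blk=12 s=0: VC-HIT | VC [8]
  [6] addr=0x62 blk=12 s=0: L1-HIT | VC [8]
  [7] addr=0x41 blk=8 s=0: VC-HIT | VC [12]
  [8] addr=0x40 blk=8 s=0: L1-HIT | VC [12]
  [9] addr=0x67 blk=12 s=0: VC-HIT | VC [8]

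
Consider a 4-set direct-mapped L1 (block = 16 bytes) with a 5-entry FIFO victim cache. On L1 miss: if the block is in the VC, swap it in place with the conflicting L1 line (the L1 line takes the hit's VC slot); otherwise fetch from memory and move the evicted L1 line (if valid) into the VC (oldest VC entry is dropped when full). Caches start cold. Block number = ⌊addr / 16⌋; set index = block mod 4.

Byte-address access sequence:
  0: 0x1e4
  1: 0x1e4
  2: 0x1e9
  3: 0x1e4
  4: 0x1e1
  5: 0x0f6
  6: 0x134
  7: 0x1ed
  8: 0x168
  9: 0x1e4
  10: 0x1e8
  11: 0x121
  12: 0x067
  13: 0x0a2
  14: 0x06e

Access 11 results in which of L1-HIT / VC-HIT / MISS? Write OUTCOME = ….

  [0] addr=0x1e4 blk=30 s=2: MISS | VC []
  [1] addr=0x1e4 blk=30 s=2: L1-HIT | VC []
  [2] addr=0x1e9 blk=30 s=2: L1-HIT | VC []
  [3] addr=0x1e4 blk=30 s=2: L1-HIT | VC []
  [4] addr=0x1e1 blk=30 s=2: L1-HIT | VC []
  [5] addr=0xf6 blk=15 s=3: MISS | VC []
  [6] addr=0x134 blk=19 s=3: MISS | VC [15]
  [7] addr=0x1ed blk=30 s=2: L1-HIT | VC [15]
  [8] addr=0x168 blk=22 s=2: MISS | VC [15, 30]
  [9] addr=0x1e4 blk=30 s=2: VC-HIT | VC [15, 22]
  [10] addr=0x1e8 blk=30 s=2: L1-HIT | VC [15, 22]
  [11] addr=0x121 blk=18 s=2: MISS | VC [15, 22, 30]
  [12] addr=0x67 blk=6 s=2: MISS | VC [15, 22, 30, 18]
  [13] addr=0xa2 blk=10 s=2: MISS | VC [15, 22, 30, 18, 6]
  [14] addr=0x6e blk=6 s=2: VC-HIT | VC [15, 22, 30, 18, 10]

OUTCOME = MISS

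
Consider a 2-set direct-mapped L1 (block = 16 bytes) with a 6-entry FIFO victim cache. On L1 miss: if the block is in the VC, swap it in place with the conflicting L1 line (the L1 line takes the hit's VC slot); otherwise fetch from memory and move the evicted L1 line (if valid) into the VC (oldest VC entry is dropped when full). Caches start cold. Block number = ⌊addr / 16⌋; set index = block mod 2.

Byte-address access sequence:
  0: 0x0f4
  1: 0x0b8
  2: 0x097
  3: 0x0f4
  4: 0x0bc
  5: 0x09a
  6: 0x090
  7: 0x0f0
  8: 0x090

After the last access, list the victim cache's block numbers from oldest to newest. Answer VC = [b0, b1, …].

VC = [11, 15]

#0 0xf4→b15/s1 MISS; vc=[]
#1 0xb8→b11/s1 MISS; vc=[15]
#2 0x97→b9/s1 MISS; vc=[15,11]
#3 0xf4→b15/s1 VC-HIT; vc=[9,11]
#4 0xbc→b11/s1 VC-HIT; vc=[9,15]
#5 0x9a→b9/s1 VC-HIT; vc=[11,15]
#6 0x90→b9/s1 L1-HIT; vc=[11,15]
#7 0xf0→b15/s1 VC-HIT; vc=[11,9]
#8 0x90→b9/s1 VC-HIT; vc=[11,15]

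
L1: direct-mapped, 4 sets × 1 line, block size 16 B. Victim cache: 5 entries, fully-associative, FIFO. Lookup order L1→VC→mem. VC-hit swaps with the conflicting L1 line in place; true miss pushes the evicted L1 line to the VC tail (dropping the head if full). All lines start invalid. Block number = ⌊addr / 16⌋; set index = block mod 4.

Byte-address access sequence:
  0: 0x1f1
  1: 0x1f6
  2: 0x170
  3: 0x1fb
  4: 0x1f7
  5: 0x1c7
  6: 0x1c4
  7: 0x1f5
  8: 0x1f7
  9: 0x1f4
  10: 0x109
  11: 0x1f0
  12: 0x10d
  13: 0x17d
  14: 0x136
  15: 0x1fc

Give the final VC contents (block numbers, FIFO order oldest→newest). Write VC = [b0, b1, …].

VC = [19, 28, 23]

  [0] addr=0x1f1 blk=31 s=3: MISS | VC []
  [1] addr=0x1f6 blk=31 s=3: L1-HIT | VC []
  [2] addr=0x170 blk=23 s=3: MISS | VC [31]
  [3] addr=0x1fb blk=31 s=3: VC-HIT | VC [23]
  [4] addr=0x1f7 blk=31 s=3: L1-HIT | VC [23]
  [5] addr=0x1c7 blk=28 s=0: MISS | VC [23]
  [6] addr=0x1c4 blk=28 s=0: L1-HIT | VC [23]
  [7] addr=0x1f5 blk=31 s=3: L1-HIT | VC [23]
  [8] addr=0x1f7 blk=31 s=3: L1-HIT | VC [23]
  [9] addr=0x1f4 blk=31 s=3: L1-HIT | VC [23]
  [10] addr=0x109 blk=16 s=0: MISS | VC [23, 28]
  [11] addr=0x1f0 blk=31 s=3: L1-HIT | VC [23, 28]
  [12] addr=0x10d blk=16 s=0: L1-HIT | VC [23, 28]
  [13] addr=0x17d blk=23 s=3: VC-HIT | VC [31, 28]
  [14] addr=0x136 blk=19 s=3: MISS | VC [31, 28, 23]
  [15] addr=0x1fc blk=31 s=3: VC-HIT | VC [19, 28, 23]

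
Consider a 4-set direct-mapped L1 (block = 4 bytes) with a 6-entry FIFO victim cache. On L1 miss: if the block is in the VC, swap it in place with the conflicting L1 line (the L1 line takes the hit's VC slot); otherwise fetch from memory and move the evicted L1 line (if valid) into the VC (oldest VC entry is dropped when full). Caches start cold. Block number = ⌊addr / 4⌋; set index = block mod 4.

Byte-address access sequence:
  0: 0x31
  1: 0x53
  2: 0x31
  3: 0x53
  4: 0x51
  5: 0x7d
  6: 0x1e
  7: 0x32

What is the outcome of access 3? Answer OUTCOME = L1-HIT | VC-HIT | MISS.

OUTCOME = VC-HIT

#0 0x31→b12/s0 MISS; vc=[]
#1 0x53→b20/s0 MISS; vc=[12]
#2 0x31→b12/s0 VC-HIT; vc=[20]
#3 0x53→b20/s0 VC-HIT; vc=[12]
#4 0x51→b20/s0 L1-HIT; vc=[12]
#5 0x7d→b31/s3 MISS; vc=[12]
#6 0x1e→b7/s3 MISS; vc=[12,31]
#7 0x32→b12/s0 VC-HIT; vc=[20,31]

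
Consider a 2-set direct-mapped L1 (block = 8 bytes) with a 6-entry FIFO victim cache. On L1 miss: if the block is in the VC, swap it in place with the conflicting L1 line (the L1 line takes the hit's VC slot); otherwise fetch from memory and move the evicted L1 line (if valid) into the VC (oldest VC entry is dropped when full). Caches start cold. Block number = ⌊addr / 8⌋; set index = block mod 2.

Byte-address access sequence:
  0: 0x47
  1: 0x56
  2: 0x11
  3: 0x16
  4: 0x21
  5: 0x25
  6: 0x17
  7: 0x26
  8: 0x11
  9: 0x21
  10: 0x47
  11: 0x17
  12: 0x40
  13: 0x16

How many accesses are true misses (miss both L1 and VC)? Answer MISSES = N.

0: 0x47 (blk 8, set 0) → MISS  vc=[]
1: 0x56 (blk 10, set 0) → MISS  vc=[8]
2: 0x11 (blk 2, set 0) → MISS  vc=[8, 10]
3: 0x16 (blk 2, set 0) → L1-HIT  vc=[8, 10]
4: 0x21 (blk 4, set 0) → MISS  vc=[8, 10, 2]
5: 0x25 (blk 4, set 0) → L1-HIT  vc=[8, 10, 2]
6: 0x17 (blk 2, set 0) → VC-HIT  vc=[8, 10, 4]
7: 0x26 (blk 4, set 0) → VC-HIT  vc=[8, 10, 2]
8: 0x11 (blk 2, set 0) → VC-HIT  vc=[8, 10, 4]
9: 0x21 (blk 4, set 0) → VC-HIT  vc=[8, 10, 2]
10: 0x47 (blk 8, set 0) → VC-HIT  vc=[4, 10, 2]
11: 0x17 (blk 2, set 0) → VC-HIT  vc=[4, 10, 8]
12: 0x40 (blk 8, set 0) → VC-HIT  vc=[4, 10, 2]
13: 0x16 (blk 2, set 0) → VC-HIT  vc=[4, 10, 8]

MISSES = 4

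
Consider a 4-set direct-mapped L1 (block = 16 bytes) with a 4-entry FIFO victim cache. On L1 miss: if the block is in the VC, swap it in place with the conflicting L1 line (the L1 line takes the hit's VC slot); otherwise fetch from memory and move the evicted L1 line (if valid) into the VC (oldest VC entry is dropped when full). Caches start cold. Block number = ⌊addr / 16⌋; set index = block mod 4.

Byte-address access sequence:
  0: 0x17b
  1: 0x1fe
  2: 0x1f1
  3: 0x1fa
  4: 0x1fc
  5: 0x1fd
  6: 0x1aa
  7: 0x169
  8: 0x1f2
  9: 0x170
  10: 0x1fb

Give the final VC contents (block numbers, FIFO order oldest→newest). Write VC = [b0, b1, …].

VC = [23, 26]

#0 0x17b→b23/s3 MISS; vc=[]
#1 0x1fe→b31/s3 MISS; vc=[23]
#2 0x1f1→b31/s3 L1-HIT; vc=[23]
#3 0x1fa→b31/s3 L1-HIT; vc=[23]
#4 0x1fc→b31/s3 L1-HIT; vc=[23]
#5 0x1fd→b31/s3 L1-HIT; vc=[23]
#6 0x1aa→b26/s2 MISS; vc=[23]
#7 0x169→b22/s2 MISS; vc=[23,26]
#8 0x1f2→b31/s3 L1-HIT; vc=[23,26]
#9 0x170→b23/s3 VC-HIT; vc=[31,26]
#10 0x1fb→b31/s3 VC-HIT; vc=[23,26]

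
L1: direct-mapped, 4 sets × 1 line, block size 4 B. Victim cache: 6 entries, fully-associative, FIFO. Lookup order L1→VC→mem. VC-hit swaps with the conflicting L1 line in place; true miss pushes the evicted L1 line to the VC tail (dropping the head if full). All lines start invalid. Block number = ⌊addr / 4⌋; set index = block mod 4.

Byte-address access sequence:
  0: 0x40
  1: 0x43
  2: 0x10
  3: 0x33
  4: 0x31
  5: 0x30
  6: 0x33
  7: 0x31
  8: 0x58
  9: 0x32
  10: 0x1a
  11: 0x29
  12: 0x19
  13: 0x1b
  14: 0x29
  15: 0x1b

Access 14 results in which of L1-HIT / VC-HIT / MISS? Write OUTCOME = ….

OUTCOME = VC-HIT

#0 0x40→b16/s0 MISS; vc=[]
#1 0x43→b16/s0 L1-HIT; vc=[]
#2 0x10→b4/s0 MISS; vc=[16]
#3 0x33→b12/s0 MISS; vc=[16,4]
#4 0x31→b12/s0 L1-HIT; vc=[16,4]
#5 0x30→b12/s0 L1-HIT; vc=[16,4]
#6 0x33→b12/s0 L1-HIT; vc=[16,4]
#7 0x31→b12/s0 L1-HIT; vc=[16,4]
#8 0x58→b22/s2 MISS; vc=[16,4]
#9 0x32→b12/s0 L1-HIT; vc=[16,4]
#10 0x1a→b6/s2 MISS; vc=[16,4,22]
#11 0x29→b10/s2 MISS; vc=[16,4,22,6]
#12 0x19→b6/s2 VC-HIT; vc=[16,4,22,10]
#13 0x1b→b6/s2 L1-HIT; vc=[16,4,22,10]
#14 0x29→b10/s2 VC-HIT; vc=[16,4,22,6]
#15 0x1b→b6/s2 VC-HIT; vc=[16,4,22,10]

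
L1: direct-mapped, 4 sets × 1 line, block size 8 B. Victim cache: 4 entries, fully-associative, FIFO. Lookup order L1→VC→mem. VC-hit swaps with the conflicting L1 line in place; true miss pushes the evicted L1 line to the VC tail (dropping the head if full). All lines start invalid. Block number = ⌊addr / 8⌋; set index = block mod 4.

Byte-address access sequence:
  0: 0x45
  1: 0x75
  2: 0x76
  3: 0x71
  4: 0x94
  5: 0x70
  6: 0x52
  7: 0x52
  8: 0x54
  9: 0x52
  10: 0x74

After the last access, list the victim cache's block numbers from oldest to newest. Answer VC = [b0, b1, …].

VC = [18, 10]

#0 0x45→b8/s0 MISS; vc=[]
#1 0x75→b14/s2 MISS; vc=[]
#2 0x76→b14/s2 L1-HIT; vc=[]
#3 0x71→b14/s2 L1-HIT; vc=[]
#4 0x94→b18/s2 MISS; vc=[14]
#5 0x70→b14/s2 VC-HIT; vc=[18]
#6 0x52→b10/s2 MISS; vc=[18,14]
#7 0x52→b10/s2 L1-HIT; vc=[18,14]
#8 0x54→b10/s2 L1-HIT; vc=[18,14]
#9 0x52→b10/s2 L1-HIT; vc=[18,14]
#10 0x74→b14/s2 VC-HIT; vc=[18,10]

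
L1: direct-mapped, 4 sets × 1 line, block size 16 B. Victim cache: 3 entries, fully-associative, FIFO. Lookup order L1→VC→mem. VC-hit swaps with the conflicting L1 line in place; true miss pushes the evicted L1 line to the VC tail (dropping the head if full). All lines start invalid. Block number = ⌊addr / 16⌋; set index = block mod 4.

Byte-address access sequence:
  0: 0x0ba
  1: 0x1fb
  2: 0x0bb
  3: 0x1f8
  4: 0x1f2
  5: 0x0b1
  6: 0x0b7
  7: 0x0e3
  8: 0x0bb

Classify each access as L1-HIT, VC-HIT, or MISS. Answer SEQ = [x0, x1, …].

  [0] addr=0xba blk=11 s=3: MISS | VC []
  [1] addr=0x1fb blk=31 s=3: MISS | VC [11]
  [2] addr=0xbb blk=11 s=3: VC-HIT | VC [31]
  [3] addr=0x1f8 blk=31 s=3: VC-HIT | VC [11]
  [4] addr=0x1f2 blk=31 s=3: L1-HIT | VC [11]
  [5] addr=0xb1 blk=11 s=3: VC-HIT | VC [31]
  [6] addr=0xb7 blk=11 s=3: L1-HIT | VC [31]
  [7] addr=0xe3 blk=14 s=2: MISS | VC [31]
  [8] addr=0xbb blk=11 s=3: L1-HIT | VC [31]

SEQ = [MISS, MISS, VC-HIT, VC-HIT, L1-HIT, VC-HIT, L1-HIT, MISS, L1-HIT]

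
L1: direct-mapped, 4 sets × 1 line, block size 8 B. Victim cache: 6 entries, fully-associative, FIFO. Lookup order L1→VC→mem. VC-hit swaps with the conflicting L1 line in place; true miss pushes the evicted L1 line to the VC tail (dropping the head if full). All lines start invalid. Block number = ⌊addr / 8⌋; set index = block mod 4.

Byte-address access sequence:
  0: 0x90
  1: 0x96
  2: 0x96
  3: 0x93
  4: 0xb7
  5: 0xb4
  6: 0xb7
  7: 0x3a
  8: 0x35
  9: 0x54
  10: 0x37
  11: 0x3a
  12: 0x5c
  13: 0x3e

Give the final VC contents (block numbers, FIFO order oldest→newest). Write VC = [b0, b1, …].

  [0] addr=0x90 blk=18 s=2: MISS | VC []
  [1] addr=0x96 blk=18 s=2: L1-HIT | VC []
  [2] addr=0x96 blk=18 s=2: L1-HIT | VC []
  [3] addr=0x93 blk=18 s=2: L1-HIT | VC []
  [4] addr=0xb7 blk=22 s=2: MISS | VC [18]
  [5] addr=0xb4 blk=22 s=2: L1-HIT | VC [18]
  [6] addr=0xb7 blk=22 s=2: L1-HIT | VC [18]
  [7] addr=0x3a blk=7 s=3: MISS | VC [18]
  [8] addr=0x35 blk=6 s=2: MISS | VC [18, 22]
  [9] addr=0x54 blk=10 s=2: MISS | VC [18, 22, 6]
  [10] addr=0x37 blk=6 s=2: VC-HIT | VC [18, 22, 10]
  [11] addr=0x3a blk=7 s=3: L1-HIT | VC [18, 22, 10]
  [12] addr=0x5c blk=11 s=3: MISS | VC [18, 22, 10, 7]
  [13] addr=0x3e blk=7 s=3: VC-HIT | VC [18, 22, 10, 11]

VC = [18, 22, 10, 11]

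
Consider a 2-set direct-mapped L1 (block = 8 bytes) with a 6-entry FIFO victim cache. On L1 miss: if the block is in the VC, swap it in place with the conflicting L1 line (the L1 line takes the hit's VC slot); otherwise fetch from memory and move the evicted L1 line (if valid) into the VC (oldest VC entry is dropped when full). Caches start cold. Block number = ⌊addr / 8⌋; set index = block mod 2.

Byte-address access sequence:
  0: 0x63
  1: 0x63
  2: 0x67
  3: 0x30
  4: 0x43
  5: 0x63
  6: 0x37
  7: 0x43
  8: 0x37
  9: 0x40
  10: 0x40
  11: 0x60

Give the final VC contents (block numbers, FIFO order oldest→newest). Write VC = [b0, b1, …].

#0 0x63→b12/s0 MISS; vc=[]
#1 0x63→b12/s0 L1-HIT; vc=[]
#2 0x67→b12/s0 L1-HIT; vc=[]
#3 0x30→b6/s0 MISS; vc=[12]
#4 0x43→b8/s0 MISS; vc=[12,6]
#5 0x63→b12/s0 VC-HIT; vc=[8,6]
#6 0x37→b6/s0 VC-HIT; vc=[8,12]
#7 0x43→b8/s0 VC-HIT; vc=[6,12]
#8 0x37→b6/s0 VC-HIT; vc=[8,12]
#9 0x40→b8/s0 VC-HIT; vc=[6,12]
#10 0x40→b8/s0 L1-HIT; vc=[6,12]
#11 0x60→b12/s0 VC-HIT; vc=[6,8]

VC = [6, 8]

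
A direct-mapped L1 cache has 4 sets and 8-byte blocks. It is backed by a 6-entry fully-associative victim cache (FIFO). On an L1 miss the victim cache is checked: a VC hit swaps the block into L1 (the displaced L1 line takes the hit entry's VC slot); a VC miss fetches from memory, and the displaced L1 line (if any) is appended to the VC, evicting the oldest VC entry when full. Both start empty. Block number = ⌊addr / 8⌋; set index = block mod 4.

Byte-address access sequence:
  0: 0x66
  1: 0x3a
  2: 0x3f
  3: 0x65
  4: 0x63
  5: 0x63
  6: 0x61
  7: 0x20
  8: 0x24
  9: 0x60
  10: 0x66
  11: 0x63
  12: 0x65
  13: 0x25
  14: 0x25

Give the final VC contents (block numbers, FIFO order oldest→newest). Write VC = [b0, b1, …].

VC = [12]

  [0] addr=0x66 blk=12 s=0: MISS | VC []
  [1] addr=0x3a blk=7 s=3: MISS | VC []
  [2] addr=0x3f blk=7 s=3: L1-HIT | VC []
  [3] addr=0x65 blk=12 s=0: L1-HIT | VC []
  [4] addr=0x63 blk=12 s=0: L1-HIT | VC []
  [5] addr=0x63 blk=12 s=0: L1-HIT | VC []
  [6] addr=0x61 blk=12 s=0: L1-HIT | VC []
  [7] addr=0x20 blk=4 s=0: MISS | VC [12]
  [8] addr=0x24 blk=4 s=0: L1-HIT | VC [12]
  [9] addr=0x60 blk=12 s=0: VC-HIT | VC [4]
  [10] addr=0x66 blk=12 s=0: L1-HIT | VC [4]
  [11] addr=0x63 blk=12 s=0: L1-HIT | VC [4]
  [12] addr=0x65 blk=12 s=0: L1-HIT | VC [4]
  [13] addr=0x25 blk=4 s=0: VC-HIT | VC [12]
  [14] addr=0x25 blk=4 s=0: L1-HIT | VC [12]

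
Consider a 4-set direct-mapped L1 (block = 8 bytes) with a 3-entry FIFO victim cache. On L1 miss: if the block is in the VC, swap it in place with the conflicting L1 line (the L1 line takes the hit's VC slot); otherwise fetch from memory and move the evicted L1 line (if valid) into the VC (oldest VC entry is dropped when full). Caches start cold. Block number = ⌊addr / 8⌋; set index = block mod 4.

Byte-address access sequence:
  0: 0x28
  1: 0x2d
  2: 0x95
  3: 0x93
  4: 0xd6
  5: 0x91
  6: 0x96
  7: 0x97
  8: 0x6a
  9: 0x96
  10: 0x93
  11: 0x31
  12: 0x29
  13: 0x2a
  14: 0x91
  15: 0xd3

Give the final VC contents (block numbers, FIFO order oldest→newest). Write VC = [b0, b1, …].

#0 0x28→b5/s1 MISS; vc=[]
#1 0x2d→b5/s1 L1-HIT; vc=[]
#2 0x95→b18/s2 MISS; vc=[]
#3 0x93→b18/s2 L1-HIT; vc=[]
#4 0xd6→b26/s2 MISS; vc=[18]
#5 0x91→b18/s2 VC-HIT; vc=[26]
#6 0x96→b18/s2 L1-HIT; vc=[26]
#7 0x97→b18/s2 L1-HIT; vc=[26]
#8 0x6a→b13/s1 MISS; vc=[26,5]
#9 0x96→b18/s2 L1-HIT; vc=[26,5]
#10 0x93→b18/s2 L1-HIT; vc=[26,5]
#11 0x31→b6/s2 MISS; vc=[26,5,18]
#12 0x29→b5/s1 VC-HIT; vc=[26,13,18]
#13 0x2a→b5/s1 L1-HIT; vc=[26,13,18]
#14 0x91→b18/s2 VC-HIT; vc=[26,13,6]
#15 0xd3→b26/s2 VC-HIT; vc=[18,13,6]

VC = [18, 13, 6]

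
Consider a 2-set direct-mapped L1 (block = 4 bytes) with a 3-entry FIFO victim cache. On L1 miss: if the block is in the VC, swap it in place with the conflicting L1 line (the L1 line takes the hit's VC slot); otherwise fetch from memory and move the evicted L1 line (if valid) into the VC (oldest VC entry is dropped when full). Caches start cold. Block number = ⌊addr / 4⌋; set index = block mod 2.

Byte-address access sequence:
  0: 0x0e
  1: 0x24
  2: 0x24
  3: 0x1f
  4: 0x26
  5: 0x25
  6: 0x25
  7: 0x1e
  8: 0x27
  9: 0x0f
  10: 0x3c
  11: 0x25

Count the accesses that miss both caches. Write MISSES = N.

0: 0xe (blk 3, set 1) → MISS  vc=[]
1: 0x24 (blk 9, set 1) → MISS  vc=[3]
2: 0x24 (blk 9, set 1) → L1-HIT  vc=[3]
3: 0x1f (blk 7, set 1) → MISS  vc=[3, 9]
4: 0x26 (blk 9, set 1) → VC-HIT  vc=[3, 7]
5: 0x25 (blk 9, set 1) → L1-HIT  vc=[3, 7]
6: 0x25 (blk 9, set 1) → L1-HIT  vc=[3, 7]
7: 0x1e (blk 7, set 1) → VC-HIT  vc=[3, 9]
8: 0x27 (blk 9, set 1) → VC-HIT  vc=[3, 7]
9: 0xf (blk 3, set 1) → VC-HIT  vc=[9, 7]
10: 0x3c (blk 15, set 1) → MISS  vc=[9, 7, 3]
11: 0x25 (blk 9, set 1) → VC-HIT  vc=[15, 7, 3]

MISSES = 4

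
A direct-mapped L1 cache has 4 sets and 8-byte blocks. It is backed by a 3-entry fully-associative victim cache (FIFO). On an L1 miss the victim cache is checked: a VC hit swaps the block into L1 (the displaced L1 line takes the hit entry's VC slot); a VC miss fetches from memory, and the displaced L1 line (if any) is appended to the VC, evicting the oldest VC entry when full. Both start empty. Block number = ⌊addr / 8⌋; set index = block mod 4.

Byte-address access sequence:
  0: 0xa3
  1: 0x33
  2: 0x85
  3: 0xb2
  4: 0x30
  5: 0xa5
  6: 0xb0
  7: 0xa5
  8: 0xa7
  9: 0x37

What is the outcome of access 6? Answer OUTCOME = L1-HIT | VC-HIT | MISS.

  [0] addr=0xa3 blk=20 s=0: MISS | VC []
  [1] addr=0x33 blk=6 s=2: MISS | VC []
  [2] addr=0x85 blk=16 s=0: MISS | VC [20]
  [3] addr=0xb2 blk=22 s=2: MISS | VC [20, 6]
  [4] addr=0x30 blk=6 s=2: VC-HIT | VC [20, 22]
  [5] addr=0xa5 blk=20 s=0: VC-HIT | VC [16, 22]
  [6] addr=0xb0 blk=22 s=2: VC-HIT | VC [16, 6]
  [7] addr=0xa5 blk=20 s=0: L1-HIT | VC [16, 6]
  [8] addr=0xa7 blk=20 s=0: L1-HIT | VC [16, 6]
  [9] addr=0x37 blk=6 s=2: VC-HIT | VC [16, 22]

OUTCOME = VC-HIT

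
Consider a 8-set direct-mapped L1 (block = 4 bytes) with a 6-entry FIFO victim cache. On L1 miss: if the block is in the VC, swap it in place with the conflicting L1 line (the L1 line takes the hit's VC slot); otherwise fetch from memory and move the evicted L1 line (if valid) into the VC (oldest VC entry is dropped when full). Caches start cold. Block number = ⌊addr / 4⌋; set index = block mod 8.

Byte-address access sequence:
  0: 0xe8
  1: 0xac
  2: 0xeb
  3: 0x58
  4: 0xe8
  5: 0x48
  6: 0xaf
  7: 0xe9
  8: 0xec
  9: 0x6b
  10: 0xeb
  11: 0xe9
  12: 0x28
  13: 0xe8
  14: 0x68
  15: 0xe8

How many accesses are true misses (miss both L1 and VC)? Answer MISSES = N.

0: 0xe8 (blk 58, set 2) → MISS  vc=[]
1: 0xac (blk 43, set 3) → MISS  vc=[]
2: 0xeb (blk 58, set 2) → L1-HIT  vc=[]
3: 0x58 (blk 22, set 6) → MISS  vc=[]
4: 0xe8 (blk 58, set 2) → L1-HIT  vc=[]
5: 0x48 (blk 18, set 2) → MISS  vc=[58]
6: 0xaf (blk 43, set 3) → L1-HIT  vc=[58]
7: 0xe9 (blk 58, set 2) → VC-HIT  vc=[18]
8: 0xec (blk 59, set 3) → MISS  vc=[18, 43]
9: 0x6b (blk 26, set 2) → MISS  vc=[18, 43, 58]
10: 0xeb (blk 58, set 2) → VC-HIT  vc=[18, 43, 26]
11: 0xe9 (blk 58, set 2) → L1-HIT  vc=[18, 43, 26]
12: 0x28 (blk 10, set 2) → MISS  vc=[18, 43, 26, 58]
13: 0xe8 (blk 58, set 2) → VC-HIT  vc=[18, 43, 26, 10]
14: 0x68 (blk 26, set 2) → VC-HIT  vc=[18, 43, 58, 10]
15: 0xe8 (blk 58, set 2) → VC-HIT  vc=[18, 43, 26, 10]

MISSES = 7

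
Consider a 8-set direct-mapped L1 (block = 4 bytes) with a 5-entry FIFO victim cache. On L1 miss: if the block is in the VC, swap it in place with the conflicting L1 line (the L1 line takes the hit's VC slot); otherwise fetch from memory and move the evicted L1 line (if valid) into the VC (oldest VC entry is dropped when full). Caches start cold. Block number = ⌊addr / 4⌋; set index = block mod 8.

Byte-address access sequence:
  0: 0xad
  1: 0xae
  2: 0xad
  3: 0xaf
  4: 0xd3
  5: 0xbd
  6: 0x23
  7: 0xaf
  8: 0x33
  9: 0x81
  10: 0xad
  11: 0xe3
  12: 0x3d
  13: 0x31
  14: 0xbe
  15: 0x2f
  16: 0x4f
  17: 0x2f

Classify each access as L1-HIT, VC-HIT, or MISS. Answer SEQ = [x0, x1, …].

SEQ = [MISS, L1-HIT, L1-HIT, L1-HIT, MISS, MISS, MISS, L1-HIT, MISS, MISS, L1-HIT, MISS, MISS, L1-HIT, VC-HIT, MISS, MISS, VC-HIT]

  [0] addr=0xad blk=43 s=3: MISS | VC []
  [1] addr=0xae blk=43 s=3: L1-HIT | VC []
  [2] addr=0xad blk=43 s=3: L1-HIT | VC []
  [3] addr=0xaf blk=43 s=3: L1-HIT | VC []
  [4] addr=0xd3 blk=52 s=4: MISS | VC []
  [5] addr=0xbd blk=47 s=7: MISS | VC []
  [6] addr=0x23 blk=8 s=0: MISS | VC []
  [7] addr=0xaf blk=43 s=3: L1-HIT | VC []
  [8] addr=0x33 blk=12 s=4: MISS | VC [52]
  [9] addr=0x81 blk=32 s=0: MISS | VC [52, 8]
  [10] addr=0xad blk=43 s=3: L1-HIT | VC [52, 8]
  [11] addr=0xe3 blk=56 s=0: MISS | VC [52, 8, 32]
  [12] addr=0x3d blk=15 s=7: MISS | VC [52, 8, 32, 47]
  [13] addr=0x31 blk=12 s=4: L1-HIT | VC [52, 8, 32, 47]
  [14] addr=0xbe blk=47 s=7: VC-HIT | VC [52, 8, 32, 15]
  [15] addr=0x2f blk=11 s=3: MISS | VC [52, 8, 32, 15, 43]
  [16] addr=0x4f blk=19 s=3: MISS | VC [8, 32, 15, 43, 11]
  [17] addr=0x2f blk=11 s=3: VC-HIT | VC [8, 32, 15, 43, 19]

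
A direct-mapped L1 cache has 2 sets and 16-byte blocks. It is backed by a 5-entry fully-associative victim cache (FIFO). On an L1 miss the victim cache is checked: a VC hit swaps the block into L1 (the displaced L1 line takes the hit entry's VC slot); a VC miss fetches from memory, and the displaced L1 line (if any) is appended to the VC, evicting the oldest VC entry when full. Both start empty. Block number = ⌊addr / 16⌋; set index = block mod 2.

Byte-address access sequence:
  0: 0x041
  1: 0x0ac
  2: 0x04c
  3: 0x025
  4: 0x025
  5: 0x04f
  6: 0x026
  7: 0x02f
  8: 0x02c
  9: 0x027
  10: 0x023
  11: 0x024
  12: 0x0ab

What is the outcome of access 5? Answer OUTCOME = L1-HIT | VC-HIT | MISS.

OUTCOME = VC-HIT

#0 0x41→b4/s0 MISS; vc=[]
#1 0xac→b10/s0 MISS; vc=[4]
#2 0x4c→b4/s0 VC-HIT; vc=[10]
#3 0x25→b2/s0 MISS; vc=[10,4]
#4 0x25→b2/s0 L1-HIT; vc=[10,4]
#5 0x4f→b4/s0 VC-HIT; vc=[10,2]
#6 0x26→b2/s0 VC-HIT; vc=[10,4]
#7 0x2f→b2/s0 L1-HIT; vc=[10,4]
#8 0x2c→b2/s0 L1-HIT; vc=[10,4]
#9 0x27→b2/s0 L1-HIT; vc=[10,4]
#10 0x23→b2/s0 L1-HIT; vc=[10,4]
#11 0x24→b2/s0 L1-HIT; vc=[10,4]
#12 0xab→b10/s0 VC-HIT; vc=[2,4]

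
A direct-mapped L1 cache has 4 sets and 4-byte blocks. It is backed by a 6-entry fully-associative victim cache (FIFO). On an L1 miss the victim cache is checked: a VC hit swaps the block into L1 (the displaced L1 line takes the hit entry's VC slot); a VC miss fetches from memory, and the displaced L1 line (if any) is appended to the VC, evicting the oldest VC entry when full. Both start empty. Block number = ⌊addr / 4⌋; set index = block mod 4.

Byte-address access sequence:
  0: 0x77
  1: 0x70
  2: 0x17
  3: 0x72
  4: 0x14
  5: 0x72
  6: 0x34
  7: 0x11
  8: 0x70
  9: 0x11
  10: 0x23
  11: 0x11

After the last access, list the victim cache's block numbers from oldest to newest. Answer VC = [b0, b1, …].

  [0] addr=0x77 blk=29 s=1: MISS | VC []
  [1] addr=0x70 blk=28 s=0: MISS | VC []
  [2] addr=0x17 blk=5 s=1: MISS | VC [29]
  [3] addr=0x72 blk=28 s=0: L1-HIT | VC [29]
  [4] addr=0x14 blk=5 s=1: L1-HIT | VC [29]
  [5] addr=0x72 blk=28 s=0: L1-HIT | VC [29]
  [6] addr=0x34 blk=13 s=1: MISS | VC [29, 5]
  [7] addr=0x11 blk=4 s=0: MISS | VC [29, 5, 28]
  [8] addr=0x70 blk=28 s=0: VC-HIT | VC [29, 5, 4]
  [9] addr=0x11 blk=4 s=0: VC-HIT | VC [29, 5, 28]
  [10] addr=0x23 blk=8 s=0: MISS | VC [29, 5, 28, 4]
  [11] addr=0x11 blk=4 s=0: VC-HIT | VC [29, 5, 28, 8]

VC = [29, 5, 28, 8]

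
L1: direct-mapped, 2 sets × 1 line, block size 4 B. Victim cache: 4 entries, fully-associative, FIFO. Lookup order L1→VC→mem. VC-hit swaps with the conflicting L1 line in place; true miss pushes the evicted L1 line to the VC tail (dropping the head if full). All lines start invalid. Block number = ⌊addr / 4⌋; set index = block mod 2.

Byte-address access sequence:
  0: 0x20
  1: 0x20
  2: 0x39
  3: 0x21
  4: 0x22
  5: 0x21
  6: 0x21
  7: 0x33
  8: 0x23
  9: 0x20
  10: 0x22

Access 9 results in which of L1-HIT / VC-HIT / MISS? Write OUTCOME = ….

OUTCOME = L1-HIT

#0 0x20→b8/s0 MISS; vc=[]
#1 0x20→b8/s0 L1-HIT; vc=[]
#2 0x39→b14/s0 MISS; vc=[8]
#3 0x21→b8/s0 VC-HIT; vc=[14]
#4 0x22→b8/s0 L1-HIT; vc=[14]
#5 0x21→b8/s0 L1-HIT; vc=[14]
#6 0x21→b8/s0 L1-HIT; vc=[14]
#7 0x33→b12/s0 MISS; vc=[14,8]
#8 0x23→b8/s0 VC-HIT; vc=[14,12]
#9 0x20→b8/s0 L1-HIT; vc=[14,12]
#10 0x22→b8/s0 L1-HIT; vc=[14,12]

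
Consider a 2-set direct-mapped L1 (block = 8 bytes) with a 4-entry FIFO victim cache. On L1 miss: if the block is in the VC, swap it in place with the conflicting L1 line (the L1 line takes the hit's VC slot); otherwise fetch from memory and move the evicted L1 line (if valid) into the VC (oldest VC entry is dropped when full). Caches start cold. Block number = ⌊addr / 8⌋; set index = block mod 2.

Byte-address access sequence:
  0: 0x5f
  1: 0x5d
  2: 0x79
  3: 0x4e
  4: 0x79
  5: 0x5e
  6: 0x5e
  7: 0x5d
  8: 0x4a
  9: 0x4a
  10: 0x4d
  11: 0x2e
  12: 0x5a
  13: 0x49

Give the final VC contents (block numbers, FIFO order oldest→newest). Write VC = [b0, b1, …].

0: 0x5f (blk 11, set 1) → MISS  vc=[]
1: 0x5d (blk 11, set 1) → L1-HIT  vc=[]
2: 0x79 (blk 15, set 1) → MISS  vc=[11]
3: 0x4e (blk 9, set 1) → MISS  vc=[11, 15]
4: 0x79 (blk 15, set 1) → VC-HIT  vc=[11, 9]
5: 0x5e (blk 11, set 1) → VC-HIT  vc=[15, 9]
6: 0x5e (blk 11, set 1) → L1-HIT  vc=[15, 9]
7: 0x5d (blk 11, set 1) → L1-HIT  vc=[15, 9]
8: 0x4a (blk 9, set 1) → VC-HIT  vc=[15, 11]
9: 0x4a (blk 9, set 1) → L1-HIT  vc=[15, 11]
10: 0x4d (blk 9, set 1) → L1-HIT  vc=[15, 11]
11: 0x2e (blk 5, set 1) → MISS  vc=[15, 11, 9]
12: 0x5a (blk 11, set 1) → VC-HIT  vc=[15, 5, 9]
13: 0x49 (blk 9, set 1) → VC-HIT  vc=[15, 5, 11]

VC = [15, 5, 11]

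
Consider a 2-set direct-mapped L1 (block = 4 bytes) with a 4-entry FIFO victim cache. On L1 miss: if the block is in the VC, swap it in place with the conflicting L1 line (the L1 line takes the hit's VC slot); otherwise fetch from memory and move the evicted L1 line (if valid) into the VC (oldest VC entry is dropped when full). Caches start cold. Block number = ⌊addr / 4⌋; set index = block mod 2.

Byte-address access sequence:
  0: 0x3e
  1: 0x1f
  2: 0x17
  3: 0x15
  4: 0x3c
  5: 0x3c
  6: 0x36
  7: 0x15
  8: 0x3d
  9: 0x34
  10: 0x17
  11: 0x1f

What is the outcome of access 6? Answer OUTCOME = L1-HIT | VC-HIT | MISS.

OUTCOME = MISS

  [0] addr=0x3e blk=15 s=1: MISS | VC []
  [1] addr=0x1f blk=7 s=1: MISS | VC [15]
  [2] addr=0x17 blk=5 s=1: MISS | VC [15, 7]
  [3] addr=0x15 blk=5 s=1: L1-HIT | VC [15, 7]
  [4] addr=0x3c blk=15 s=1: VC-HIT | VC [5, 7]
  [5] addr=0x3c blk=15 s=1: L1-HIT | VC [5, 7]
  [6] addr=0x36 blk=13 s=1: MISS | VC [5, 7, 15]
  [7] addr=0x15 blk=5 s=1: VC-HIT | VC [13, 7, 15]
  [8] addr=0x3d blk=15 s=1: VC-HIT | VC [13, 7, 5]
  [9] addr=0x34 blk=13 s=1: VC-HIT | VC [15, 7, 5]
  [10] addr=0x17 blk=5 s=1: VC-HIT | VC [15, 7, 13]
  [11] addr=0x1f blk=7 s=1: VC-HIT | VC [15, 5, 13]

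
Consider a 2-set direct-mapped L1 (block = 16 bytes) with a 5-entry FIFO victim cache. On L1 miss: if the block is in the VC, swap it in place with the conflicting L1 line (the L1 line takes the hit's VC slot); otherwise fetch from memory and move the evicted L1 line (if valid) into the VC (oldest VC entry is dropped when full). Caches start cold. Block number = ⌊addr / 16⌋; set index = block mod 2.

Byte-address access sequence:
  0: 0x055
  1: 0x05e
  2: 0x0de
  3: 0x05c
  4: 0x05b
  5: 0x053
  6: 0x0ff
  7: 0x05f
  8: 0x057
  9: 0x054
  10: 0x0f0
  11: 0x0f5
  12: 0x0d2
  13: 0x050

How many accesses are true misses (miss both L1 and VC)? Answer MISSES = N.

0: 0x55 (blk 5, set 1) → MISS  vc=[]
1: 0x5e (blk 5, set 1) → L1-HIT  vc=[]
2: 0xde (blk 13, set 1) → MISS  vc=[5]
3: 0x5c (blk 5, set 1) → VC-HIT  vc=[13]
4: 0x5b (blk 5, set 1) → L1-HIT  vc=[13]
5: 0x53 (blk 5, set 1) → L1-HIT  vc=[13]
6: 0xff (blk 15, set 1) → MISS  vc=[13, 5]
7: 0x5f (blk 5, set 1) → VC-HIT  vc=[13, 15]
8: 0x57 (blk 5, set 1) → L1-HIT  vc=[13, 15]
9: 0x54 (blk 5, set 1) → L1-HIT  vc=[13, 15]
10: 0xf0 (blk 15, set 1) → VC-HIT  vc=[13, 5]
11: 0xf5 (blk 15, set 1) → L1-HIT  vc=[13, 5]
12: 0xd2 (blk 13, set 1) → VC-HIT  vc=[15, 5]
13: 0x50 (blk 5, set 1) → VC-HIT  vc=[15, 13]

MISSES = 3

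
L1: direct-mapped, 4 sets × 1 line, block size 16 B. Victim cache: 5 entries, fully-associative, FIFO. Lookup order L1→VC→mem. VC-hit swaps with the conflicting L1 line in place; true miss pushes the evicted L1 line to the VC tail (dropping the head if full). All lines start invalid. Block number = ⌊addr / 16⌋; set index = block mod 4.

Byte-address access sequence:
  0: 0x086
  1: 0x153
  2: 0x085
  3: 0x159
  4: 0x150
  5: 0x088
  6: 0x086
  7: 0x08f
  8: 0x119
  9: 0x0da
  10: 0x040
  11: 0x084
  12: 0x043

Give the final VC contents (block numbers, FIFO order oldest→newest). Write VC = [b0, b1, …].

  [0] addr=0x86 blk=8 s=0: MISS | VC []
  [1] addr=0x153 blk=21 s=1: MISS | VC []
  [2] addr=0x85 blk=8 s=0: L1-HIT | VC []
  [3] addr=0x159 blk=21 s=1: L1-HIT | VC []
  [4] addr=0x150 blk=21 s=1: L1-HIT | VC []
  [5] addr=0x88 blk=8 s=0: L1-HIT | VC []
  [6] addr=0x86 blk=8 s=0: L1-HIT | VC []
  [7] addr=0x8f blk=8 s=0: L1-HIT | VC []
  [8] addr=0x119 blk=17 s=1: MISS | VC [21]
  [9] addr=0xda blk=13 s=1: MISS | VC [21, 17]
  [10] addr=0x40 blk=4 s=0: MISS | VC [21, 17, 8]
  [11] addr=0x84 blk=8 s=0: VC-HIT | VC [21, 17, 4]
  [12] addr=0x43 blk=4 s=0: VC-HIT | VC [21, 17, 8]

VC = [21, 17, 8]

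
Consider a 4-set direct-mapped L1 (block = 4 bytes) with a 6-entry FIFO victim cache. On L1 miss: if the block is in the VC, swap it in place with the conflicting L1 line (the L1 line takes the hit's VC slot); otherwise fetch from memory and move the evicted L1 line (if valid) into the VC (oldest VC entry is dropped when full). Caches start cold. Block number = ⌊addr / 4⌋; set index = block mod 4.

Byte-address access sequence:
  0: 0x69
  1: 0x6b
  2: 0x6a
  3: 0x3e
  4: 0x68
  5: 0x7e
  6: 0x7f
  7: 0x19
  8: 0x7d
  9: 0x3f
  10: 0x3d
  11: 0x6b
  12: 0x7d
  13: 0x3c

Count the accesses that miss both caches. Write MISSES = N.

  [0] addr=0x69 blk=26 s=2: MISS | VC []
  [1] addr=0x6b blk=26 s=2: L1-HIT | VC []
  [2] addr=0x6a blk=26 s=2: L1-HIT | VC []
  [3] addr=0x3e blk=15 s=3: MISS | VC []
  [4] addr=0x68 blk=26 s=2: L1-HIT | VC []
  [5] addr=0x7e blk=31 s=3: MISS | VC [15]
  [6] addr=0x7f blk=31 s=3: L1-HIT | VC [15]
  [7] addr=0x19 blk=6 s=2: MISS | VC [15, 26]
  [8] addr=0x7d blk=31 s=3: L1-HIT | VC [15, 26]
  [9] addr=0x3f blk=15 s=3: VC-HIT | VC [31, 26]
  [10] addr=0x3d blk=15 s=3: L1-HIT | VC [31, 26]
  [11] addr=0x6b blk=26 s=2: VC-HIT | VC [31, 6]
  [12] addr=0x7d blk=31 s=3: VC-HIT | VC [15, 6]
  [13] addr=0x3c blk=15 s=3: VC-HIT | VC [31, 6]

MISSES = 4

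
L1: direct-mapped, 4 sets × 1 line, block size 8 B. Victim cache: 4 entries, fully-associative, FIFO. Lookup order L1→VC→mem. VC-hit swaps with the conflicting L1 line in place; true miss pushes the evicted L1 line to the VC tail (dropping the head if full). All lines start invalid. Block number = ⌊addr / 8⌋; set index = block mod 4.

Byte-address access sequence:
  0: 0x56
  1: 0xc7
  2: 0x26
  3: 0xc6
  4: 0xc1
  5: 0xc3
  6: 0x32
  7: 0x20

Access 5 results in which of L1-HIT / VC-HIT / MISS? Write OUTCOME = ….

OUTCOME = L1-HIT

  [0] addr=0x56 blk=10 s=2: MISS | VC []
  [1] addr=0xc7 blk=24 s=0: MISS | VC []
  [2] addr=0x26 blk=4 s=0: MISS | VC [24]
  [3] addr=0xc6 blk=24 s=0: VC-HIT | VC [4]
  [4] addr=0xc1 blk=24 s=0: L1-HIT | VC [4]
  [5] addr=0xc3 blk=24 s=0: L1-HIT | VC [4]
  [6] addr=0x32 blk=6 s=2: MISS | VC [4, 10]
  [7] addr=0x20 blk=4 s=0: VC-HIT | VC [24, 10]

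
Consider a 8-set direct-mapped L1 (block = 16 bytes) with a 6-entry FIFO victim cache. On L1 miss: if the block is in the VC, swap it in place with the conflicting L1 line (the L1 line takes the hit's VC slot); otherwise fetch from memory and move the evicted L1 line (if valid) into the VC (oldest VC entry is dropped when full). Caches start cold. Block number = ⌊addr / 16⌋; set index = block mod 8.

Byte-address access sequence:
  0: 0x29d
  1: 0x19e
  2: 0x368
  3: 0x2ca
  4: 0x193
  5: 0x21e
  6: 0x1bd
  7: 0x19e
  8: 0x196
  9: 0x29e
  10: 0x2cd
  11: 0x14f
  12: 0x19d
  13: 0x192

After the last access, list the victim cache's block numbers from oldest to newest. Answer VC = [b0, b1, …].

VC = [41, 33, 44]

0: 0x29d (blk 41, set 1) → MISS  vc=[]
1: 0x19e (blk 25, set 1) → MISS  vc=[41]
2: 0x368 (blk 54, set 6) → MISS  vc=[41]
3: 0x2ca (blk 44, set 4) → MISS  vc=[41]
4: 0x193 (blk 25, set 1) → L1-HIT  vc=[41]
5: 0x21e (blk 33, set 1) → MISS  vc=[41, 25]
6: 0x1bd (blk 27, set 3) → MISS  vc=[41, 25]
7: 0x19e (blk 25, set 1) → VC-HIT  vc=[41, 33]
8: 0x196 (blk 25, set 1) → L1-HIT  vc=[41, 33]
9: 0x29e (blk 41, set 1) → VC-HIT  vc=[25, 33]
10: 0x2cd (blk 44, set 4) → L1-HIT  vc=[25, 33]
11: 0x14f (blk 20, set 4) → MISS  vc=[25, 33, 44]
12: 0x19d (blk 25, set 1) → VC-HIT  vc=[41, 33, 44]
13: 0x192 (blk 25, set 1) → L1-HIT  vc=[41, 33, 44]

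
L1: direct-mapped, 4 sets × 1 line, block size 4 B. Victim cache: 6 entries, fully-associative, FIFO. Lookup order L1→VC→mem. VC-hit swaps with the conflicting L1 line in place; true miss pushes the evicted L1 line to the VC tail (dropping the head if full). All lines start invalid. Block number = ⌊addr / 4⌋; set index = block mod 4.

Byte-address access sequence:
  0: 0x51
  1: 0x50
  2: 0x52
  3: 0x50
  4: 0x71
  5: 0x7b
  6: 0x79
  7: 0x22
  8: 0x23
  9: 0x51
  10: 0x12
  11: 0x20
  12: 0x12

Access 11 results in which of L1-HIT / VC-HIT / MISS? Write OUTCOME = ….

0: 0x51 (blk 20, set 0) → MISS  vc=[]
1: 0x50 (blk 20, set 0) → L1-HIT  vc=[]
2: 0x52 (blk 20, set 0) → L1-HIT  vc=[]
3: 0x50 (blk 20, set 0) → L1-HIT  vc=[]
4: 0x71 (blk 28, set 0) → MISS  vc=[20]
5: 0x7b (blk 30, set 2) → MISS  vc=[20]
6: 0x79 (blk 30, set 2) → L1-HIT  vc=[20]
7: 0x22 (blk 8, set 0) → MISS  vc=[20, 28]
8: 0x23 (blk 8, set 0) → L1-HIT  vc=[20, 28]
9: 0x51 (blk 20, set 0) → VC-HIT  vc=[8, 28]
10: 0x12 (blk 4, set 0) → MISS  vc=[8, 28, 20]
11: 0x20 (blk 8, set 0) → VC-HIT  vc=[4, 28, 20]
12: 0x12 (blk 4, set 0) → VC-HIT  vc=[8, 28, 20]

OUTCOME = VC-HIT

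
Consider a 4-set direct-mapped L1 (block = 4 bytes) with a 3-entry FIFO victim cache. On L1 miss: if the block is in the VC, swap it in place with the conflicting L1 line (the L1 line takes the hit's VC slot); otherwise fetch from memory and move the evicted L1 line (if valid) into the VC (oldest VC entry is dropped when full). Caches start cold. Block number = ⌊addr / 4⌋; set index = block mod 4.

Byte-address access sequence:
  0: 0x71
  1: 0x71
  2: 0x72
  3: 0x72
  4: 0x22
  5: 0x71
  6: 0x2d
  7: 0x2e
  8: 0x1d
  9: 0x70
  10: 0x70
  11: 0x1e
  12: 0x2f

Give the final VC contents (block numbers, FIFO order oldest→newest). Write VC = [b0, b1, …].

VC = [8, 7]

0: 0x71 (blk 28, set 0) → MISS  vc=[]
1: 0x71 (blk 28, set 0) → L1-HIT  vc=[]
2: 0x72 (blk 28, set 0) → L1-HIT  vc=[]
3: 0x72 (blk 28, set 0) → L1-HIT  vc=[]
4: 0x22 (blk 8, set 0) → MISS  vc=[28]
5: 0x71 (blk 28, set 0) → VC-HIT  vc=[8]
6: 0x2d (blk 11, set 3) → MISS  vc=[8]
7: 0x2e (blk 11, set 3) → L1-HIT  vc=[8]
8: 0x1d (blk 7, set 3) → MISS  vc=[8, 11]
9: 0x70 (blk 28, set 0) → L1-HIT  vc=[8, 11]
10: 0x70 (blk 28, set 0) → L1-HIT  vc=[8, 11]
11: 0x1e (blk 7, set 3) → L1-HIT  vc=[8, 11]
12: 0x2f (blk 11, set 3) → VC-HIT  vc=[8, 7]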